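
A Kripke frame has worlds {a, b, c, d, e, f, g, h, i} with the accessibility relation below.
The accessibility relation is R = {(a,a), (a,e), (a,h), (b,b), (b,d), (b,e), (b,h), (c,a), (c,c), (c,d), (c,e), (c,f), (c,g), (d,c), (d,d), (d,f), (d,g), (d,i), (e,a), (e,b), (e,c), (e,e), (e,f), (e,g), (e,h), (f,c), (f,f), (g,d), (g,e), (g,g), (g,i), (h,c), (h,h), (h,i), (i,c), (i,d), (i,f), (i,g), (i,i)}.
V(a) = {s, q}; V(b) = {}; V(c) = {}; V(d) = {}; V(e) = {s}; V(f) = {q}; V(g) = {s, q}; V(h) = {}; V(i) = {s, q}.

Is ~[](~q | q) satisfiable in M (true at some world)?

Recall that []ψ holds at a world iff ψ holds at every accessible world, and <>ψ holds iff ψ holds at some accessible world.
Let φ = ~[](~q | q). Evaluate φ at each world:
  a (successors {a, e, h}): φ is false.
  b (successors {b, d, e, h}): φ is false.
  c (successors {a, c, d, e, f, g}): φ is false.
  d (successors {c, d, f, g, i}): φ is false.
  e (successors {a, b, c, e, f, g, h}): φ is false.
  f (successors {c, f}): φ is false.
  g (successors {d, e, g, i}): φ is false.
  h (successors {c, h, i}): φ is false.
  i (successors {c, d, f, g, i}): φ is false.
For instance, at d:
  At d: [](~q | q) is true, so ~[](~q | q) is false.
    At d: [](~q | q) requires ~q | q at every successor {c, d, f, g, i}.
      At c: ~q | q is true.
      At d: ~q | q is true.
      At f: ~q | q is true.
      At g: ~q | q is true.
      At i: ~q | q is true.
    So [](~q | q) is true at d.

No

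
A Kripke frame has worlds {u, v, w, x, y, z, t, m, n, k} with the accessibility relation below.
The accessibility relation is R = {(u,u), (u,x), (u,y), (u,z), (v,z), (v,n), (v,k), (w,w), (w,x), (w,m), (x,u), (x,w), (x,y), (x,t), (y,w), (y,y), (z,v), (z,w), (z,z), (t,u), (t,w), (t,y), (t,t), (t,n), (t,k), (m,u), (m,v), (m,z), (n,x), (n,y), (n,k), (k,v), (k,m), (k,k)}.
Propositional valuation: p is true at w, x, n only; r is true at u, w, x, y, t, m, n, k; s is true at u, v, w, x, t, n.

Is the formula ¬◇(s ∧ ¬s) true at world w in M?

Yes

At w: ◇(s ∧ ¬s) is false, so ¬◇(s ∧ ¬s) is true.
  At w: ◇(s ∧ ¬s) requires s ∧ ¬s at some successor in {w, x, m}.
    At w: s ∧ ¬s is false.
    At x: s ∧ ¬s is false.
    At m: s ∧ ¬s is false.
  So ◇(s ∧ ¬s) is false at w.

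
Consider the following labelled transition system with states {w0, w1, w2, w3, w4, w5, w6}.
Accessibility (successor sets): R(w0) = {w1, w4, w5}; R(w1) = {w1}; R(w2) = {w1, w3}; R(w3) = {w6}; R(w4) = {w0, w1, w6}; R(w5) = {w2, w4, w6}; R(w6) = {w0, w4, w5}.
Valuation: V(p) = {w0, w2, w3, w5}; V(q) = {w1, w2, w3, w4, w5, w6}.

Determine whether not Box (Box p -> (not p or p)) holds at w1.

No

At w1: Box (Box p -> (not p or p)) is true, so not Box (Box p -> (not p or p)) is false.
  At w1: Box (Box p -> (not p or p)) requires Box p -> (not p or p) at every successor {w1}.
      At w1: Box p is false, not p or p is true, so Box p -> (not p or p) is true.
  So Box (Box p -> (not p or p)) is true at w1.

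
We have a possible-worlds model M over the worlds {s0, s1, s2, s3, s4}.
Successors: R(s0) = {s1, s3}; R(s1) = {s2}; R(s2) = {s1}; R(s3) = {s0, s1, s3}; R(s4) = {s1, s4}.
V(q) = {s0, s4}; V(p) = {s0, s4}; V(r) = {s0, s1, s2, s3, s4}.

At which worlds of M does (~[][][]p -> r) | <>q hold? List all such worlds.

s0, s1, s2, s3, s4

Recall that []ψ holds at a world iff ψ holds at every accessible world, and <>ψ holds iff ψ holds at some accessible world.
Let φ = (~[][][]p -> r) | <>q. Evaluate φ at each world:
  s0 (successors {s1, s3}): φ is true.
  s1 (successors {s2}): φ is true.
  s2 (successors {s1}): φ is true.
  s3 (successors {s0, s1, s3}): φ is true.
  s4 (successors {s1, s4}): φ is true.
For instance, at s1:
  At s1: ~[][][]p -> r is true, <>q is false, so (~[][][]p -> r) | <>q is true.
    At s1: ~[][][]p is true, r is true, so ~[][][]p -> r is true.
      At s1: [][][]p is false, so ~[][][]p is true.
    At s1: <>q requires q at some successor in {s2}.
      At s2: q is false.
    So <>q is false at s1.
Satisfying worlds: {s0, s1, s2, s3, s4}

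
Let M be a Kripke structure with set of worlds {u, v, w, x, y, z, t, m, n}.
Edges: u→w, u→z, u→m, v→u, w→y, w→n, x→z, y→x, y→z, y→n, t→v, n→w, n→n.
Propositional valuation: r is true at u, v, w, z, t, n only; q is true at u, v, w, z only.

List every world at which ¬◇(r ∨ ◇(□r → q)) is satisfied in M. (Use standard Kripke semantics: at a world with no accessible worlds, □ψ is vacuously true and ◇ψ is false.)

z, m

Let φ = ¬◇(r ∨ ◇(□r → q)). Evaluate φ at each world:
  u (successors {w, z, m}): φ is false.
  v (successors {u}): φ is false.
  w (successors {y, n}): φ is false.
  x (successors {z}): φ is false.
  y (successors {x, z, n}): φ is false.
  z (successors ∅): φ is true.
  t (successors {v}): φ is false.
  m (successors ∅): φ is true.
  n (successors {w, n}): φ is false.
For instance, at u:
  At u: ◇(r ∨ ◇(□r → q)) is true, so ¬◇(r ∨ ◇(□r → q)) is false.
    At u: ◇(r ∨ ◇(□r → q)) requires r ∨ ◇(□r → q) at some successor in {w, z, m}.
      r ∨ ◇(□r → q) holds at w, so ◇(r ∨ ◇(□r → q)) is true at u.
Satisfying worlds: {z, m}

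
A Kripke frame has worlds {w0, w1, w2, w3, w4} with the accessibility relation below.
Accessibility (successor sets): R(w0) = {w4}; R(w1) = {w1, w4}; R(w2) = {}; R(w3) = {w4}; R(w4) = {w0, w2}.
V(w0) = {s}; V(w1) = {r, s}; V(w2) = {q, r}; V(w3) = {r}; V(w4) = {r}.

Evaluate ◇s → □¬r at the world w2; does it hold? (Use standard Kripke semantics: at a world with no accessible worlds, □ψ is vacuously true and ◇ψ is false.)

At w2: ◇s is false, □¬r is true, so ◇s → □¬r is true.
  At w2: no accessible worlds, so ◇s is false.
  At w2: no accessible worlds, so □¬r holds vacuously.

Yes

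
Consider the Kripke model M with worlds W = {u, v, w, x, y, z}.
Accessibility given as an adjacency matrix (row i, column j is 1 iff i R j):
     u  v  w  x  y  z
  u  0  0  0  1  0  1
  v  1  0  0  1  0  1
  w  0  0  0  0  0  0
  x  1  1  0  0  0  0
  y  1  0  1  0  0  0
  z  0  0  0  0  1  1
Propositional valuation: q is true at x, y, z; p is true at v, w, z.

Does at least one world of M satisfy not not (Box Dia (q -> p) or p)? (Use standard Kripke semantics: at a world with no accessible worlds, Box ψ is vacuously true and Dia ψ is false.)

Let φ = not not (Box Dia (q -> p) or p). Evaluate φ at each world:
  u (successors {x, z}): φ is true.
  v (successors {u, x, z}): φ is true.
  w (successors ∅): φ is true.
  x (successors {u, v}): φ is true.
  y (successors {u, w}): φ is false.
  z (successors {y, z}): φ is true.
Detail at u (witness):
  At u: not (Box Dia (q -> p) or p) is false, so not not (Box Dia (q -> p) or p) is true.
    At u: Box Dia (q -> p) or p is true, so not (Box Dia (q -> p) or p) is false.
      At u: Box Dia (q -> p) is true, p is false, so Box Dia (q -> p) or p is true.

Yes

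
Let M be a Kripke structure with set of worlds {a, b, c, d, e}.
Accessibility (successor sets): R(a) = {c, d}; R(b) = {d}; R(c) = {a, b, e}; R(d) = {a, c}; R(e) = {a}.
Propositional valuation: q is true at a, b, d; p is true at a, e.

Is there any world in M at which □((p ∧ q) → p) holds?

Yes

Let φ = □((p ∧ q) → p). Evaluate φ at each world:
  a (successors {c, d}): φ is true.
  b (successors {d}): φ is true.
  c (successors {a, b, e}): φ is true.
  d (successors {a, c}): φ is true.
  e (successors {a}): φ is true.
Detail at a (witness):
  At a: □((p ∧ q) → p) requires (p ∧ q) → p at every successor {c, d}.
    At c: (p ∧ q) → p is true.
    At d: (p ∧ q) → p is true.
  So □((p ∧ q) → p) is true at a.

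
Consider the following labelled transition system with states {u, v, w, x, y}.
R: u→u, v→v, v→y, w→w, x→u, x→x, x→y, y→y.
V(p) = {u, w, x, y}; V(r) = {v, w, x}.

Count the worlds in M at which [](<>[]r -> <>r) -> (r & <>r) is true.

Let φ = [](<>[]r -> <>r) -> (r & <>r). Evaluate φ at each world:
  u (successors {u}): φ is false.
  v (successors {v, y}): φ is true.
  w (successors {w}): φ is true.
  x (successors {u, x, y}): φ is true.
  y (successors {y}): φ is false.
For instance, at y:
  At y: [](<>[]r -> <>r) is true, r & <>r is false, so [](<>[]r -> <>r) -> (r & <>r) is false.
    At y: [](<>[]r -> <>r) requires <>[]r -> <>r at every successor {y}.
      At y: <>[]r -> <>r is true.
    So [](<>[]r -> <>r) is true at y.
    At y: r is false, <>r is false, so r & <>r is false.
      At y: <>r requires r at some successor in {y}.
        At y: r is false.
      So <>r is false at y.
Satisfying worlds: {v, w, x}

3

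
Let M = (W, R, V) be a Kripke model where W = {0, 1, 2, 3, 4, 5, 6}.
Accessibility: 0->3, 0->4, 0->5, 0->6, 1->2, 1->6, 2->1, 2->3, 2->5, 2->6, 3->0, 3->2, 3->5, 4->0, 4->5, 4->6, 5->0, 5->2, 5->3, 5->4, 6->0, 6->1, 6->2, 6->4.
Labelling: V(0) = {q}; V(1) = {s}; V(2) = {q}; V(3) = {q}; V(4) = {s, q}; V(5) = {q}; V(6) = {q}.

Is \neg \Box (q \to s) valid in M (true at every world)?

Yes

Let φ = \neg \Box (q \to s). Evaluate φ at each world:
  0 (successors {3, 4, 5, 6}): φ is true.
  1 (successors {2, 6}): φ is true.
  2 (successors {1, 3, 5, 6}): φ is true.
  3 (successors {0, 2, 5}): φ is true.
  4 (successors {0, 5, 6}): φ is true.
  5 (successors {0, 2, 3, 4}): φ is true.
  6 (successors {0, 1, 2, 4}): φ is true.
For instance, at 1:
  At 1: \Box (q \to s) is false, so \neg \Box (q \to s) is true.
    At 1: \Box (q \to s) requires q \to s at every successor {2, 6}.
      q \to s fails at 2, so \Box (q \to s) is false at 1.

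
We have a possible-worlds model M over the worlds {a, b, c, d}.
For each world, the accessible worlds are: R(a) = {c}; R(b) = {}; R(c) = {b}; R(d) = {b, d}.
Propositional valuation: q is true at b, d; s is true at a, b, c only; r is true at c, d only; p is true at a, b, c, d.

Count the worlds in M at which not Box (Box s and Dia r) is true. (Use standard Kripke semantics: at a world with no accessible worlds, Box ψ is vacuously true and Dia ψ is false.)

3

Recall that Box ψ holds at a world iff ψ holds at every accessible world, and Dia ψ holds iff ψ holds at some accessible world.
Let φ = not Box (Box s and Dia r). Evaluate φ at each world:
  a (successors {c}): φ is true.
  b (successors ∅): φ is false.
  c (successors {b}): φ is true.
  d (successors {b, d}): φ is true.
For instance, at a:
  At a: Box (Box s and Dia r) is false, so not Box (Box s and Dia r) is true.
    At a: Box (Box s and Dia r) requires Box s and Dia r at every successor {c}.
      Box s and Dia r fails at c, so Box (Box s and Dia r) is false at a.
Satisfying worlds: {a, c, d}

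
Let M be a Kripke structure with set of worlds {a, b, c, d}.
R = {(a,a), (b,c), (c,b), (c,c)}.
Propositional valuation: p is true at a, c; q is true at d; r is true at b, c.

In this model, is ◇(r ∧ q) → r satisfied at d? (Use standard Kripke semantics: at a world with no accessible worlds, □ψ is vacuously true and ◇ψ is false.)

Yes

At d: ◇(r ∧ q) is false, r is false, so ◇(r ∧ q) → r is true.
  At d: no accessible worlds, so ◇(r ∧ q) is false.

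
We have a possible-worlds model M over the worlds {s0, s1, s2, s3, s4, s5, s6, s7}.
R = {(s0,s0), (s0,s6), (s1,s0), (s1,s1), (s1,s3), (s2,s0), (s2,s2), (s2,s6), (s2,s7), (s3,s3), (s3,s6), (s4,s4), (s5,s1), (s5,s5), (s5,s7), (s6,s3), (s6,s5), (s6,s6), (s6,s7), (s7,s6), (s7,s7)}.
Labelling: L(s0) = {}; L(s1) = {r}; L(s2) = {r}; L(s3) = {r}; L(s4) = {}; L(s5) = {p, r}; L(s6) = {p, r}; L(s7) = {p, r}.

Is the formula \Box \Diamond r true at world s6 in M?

Yes

At s6: \Box \Diamond r requires \Diamond r at every successor {s3, s5, s6, s7}.
  At s3: \Diamond r is true.
  At s5: \Diamond r is true.
  At s6: \Diamond r is true.
  At s7: \Diamond r is true.
So \Box \Diamond r is true at s6.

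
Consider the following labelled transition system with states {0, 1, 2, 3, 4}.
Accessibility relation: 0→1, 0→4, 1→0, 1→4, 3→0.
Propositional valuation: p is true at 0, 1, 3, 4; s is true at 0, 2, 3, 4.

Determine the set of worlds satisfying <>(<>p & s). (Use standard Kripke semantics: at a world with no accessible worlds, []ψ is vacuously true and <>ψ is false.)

Let φ = <>(<>p & s). Evaluate φ at each world:
  0 (successors {1, 4}): φ is false.
  1 (successors {0, 4}): φ is true.
  2 (successors ∅): φ is false.
  3 (successors {0}): φ is true.
  4 (successors ∅): φ is false.
For instance, at 1:
  At 1: <>(<>p & s) requires <>p & s at some successor in {0, 4}.
    <>p & s holds at 0, so <>(<>p & s) is true at 1.
      At 0: <>p is true, s is true, so <>p & s is true.
Satisfying worlds: {1, 3}

1, 3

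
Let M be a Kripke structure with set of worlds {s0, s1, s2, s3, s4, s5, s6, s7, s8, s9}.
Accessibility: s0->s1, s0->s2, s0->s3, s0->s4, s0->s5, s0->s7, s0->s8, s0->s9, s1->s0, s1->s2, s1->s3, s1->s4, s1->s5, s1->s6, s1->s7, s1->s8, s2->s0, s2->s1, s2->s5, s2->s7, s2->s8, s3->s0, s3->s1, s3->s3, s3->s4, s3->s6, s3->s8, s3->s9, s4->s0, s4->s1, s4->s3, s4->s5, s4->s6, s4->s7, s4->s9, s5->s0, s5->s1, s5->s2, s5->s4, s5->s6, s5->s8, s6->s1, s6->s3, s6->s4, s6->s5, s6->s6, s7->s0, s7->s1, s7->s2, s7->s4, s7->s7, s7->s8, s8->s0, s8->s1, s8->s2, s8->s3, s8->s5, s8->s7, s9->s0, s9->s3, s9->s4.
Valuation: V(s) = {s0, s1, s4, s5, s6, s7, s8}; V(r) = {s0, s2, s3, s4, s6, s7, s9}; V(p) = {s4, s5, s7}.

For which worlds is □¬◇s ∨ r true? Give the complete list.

s0, s2, s3, s4, s6, s7, s9

Let φ = □¬◇s ∨ r. Evaluate φ at each world:
  s0 (successors {s1, s2, s3, s4, s5, s7, s8, s9}): φ is true.
  s1 (successors {s0, s2, s3, s4, s5, s6, s7, s8}): φ is false.
  s2 (successors {s0, s1, s5, s7, s8}): φ is true.
  s3 (successors {s0, s1, s3, s4, s6, s8, s9}): φ is true.
  s4 (successors {s0, s1, s3, s5, s6, s7, s9}): φ is true.
  s5 (successors {s0, s1, s2, s4, s6, s8}): φ is false.
  s6 (successors {s1, s3, s4, s5, s6}): φ is true.
  s7 (successors {s0, s1, s2, s4, s7, s8}): φ is true.
  s8 (successors {s0, s1, s2, s3, s5, s7}): φ is false.
  s9 (successors {s0, s3, s4}): φ is true.
For instance, at s5:
  At s5: □¬◇s is false, r is false, so □¬◇s ∨ r is false.
    At s5: □¬◇s requires ¬◇s at every successor {s0, s1, s2, s4, s6, s8}.
      ¬◇s fails at s0, so □¬◇s is false at s5.
Satisfying worlds: {s0, s2, s3, s4, s6, s7, s9}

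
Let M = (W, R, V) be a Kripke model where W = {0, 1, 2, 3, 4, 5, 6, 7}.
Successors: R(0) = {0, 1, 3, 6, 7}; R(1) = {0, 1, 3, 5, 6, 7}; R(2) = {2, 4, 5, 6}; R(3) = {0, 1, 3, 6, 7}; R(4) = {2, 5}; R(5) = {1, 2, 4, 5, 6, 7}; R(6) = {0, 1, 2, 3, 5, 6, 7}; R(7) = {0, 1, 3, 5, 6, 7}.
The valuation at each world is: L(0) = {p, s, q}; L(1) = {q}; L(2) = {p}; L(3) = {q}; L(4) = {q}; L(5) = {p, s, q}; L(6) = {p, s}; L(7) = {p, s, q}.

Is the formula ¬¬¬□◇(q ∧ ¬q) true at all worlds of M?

Yes

Let φ = ¬¬¬□◇(q ∧ ¬q). Evaluate φ at each world:
  0 (successors {0, 1, 3, 6, 7}): φ is true.
  1 (successors {0, 1, 3, 5, 6, 7}): φ is true.
  2 (successors {2, 4, 5, 6}): φ is true.
  3 (successors {0, 1, 3, 6, 7}): φ is true.
  4 (successors {2, 5}): φ is true.
  5 (successors {1, 2, 4, 5, 6, 7}): φ is true.
  6 (successors {0, 1, 2, 3, 5, 6, 7}): φ is true.
  7 (successors {0, 1, 3, 5, 6, 7}): φ is true.
For instance, at 1:
  At 1: ¬¬□◇(q ∧ ¬q) is false, so ¬¬¬□◇(q ∧ ¬q) is true.
    At 1: ¬□◇(q ∧ ¬q) is true, so ¬¬□◇(q ∧ ¬q) is false.
      At 1: □◇(q ∧ ¬q) is false, so ¬□◇(q ∧ ¬q) is true.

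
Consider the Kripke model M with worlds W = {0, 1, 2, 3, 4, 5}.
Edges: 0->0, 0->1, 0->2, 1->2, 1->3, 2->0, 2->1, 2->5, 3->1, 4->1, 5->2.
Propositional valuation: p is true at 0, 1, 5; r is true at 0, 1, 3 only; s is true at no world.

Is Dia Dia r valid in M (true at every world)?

Yes

Let φ = Dia Dia r. Evaluate φ at each world:
  0 (successors {0, 1, 2}): φ is true.
  1 (successors {2, 3}): φ is true.
  2 (successors {0, 1, 5}): φ is true.
  3 (successors {1}): φ is true.
  4 (successors {1}): φ is true.
  5 (successors {2}): φ is true.
For instance, at 5:
  At 5: Dia Dia r requires Dia r at some successor in {2}.
    Dia r holds at 2, so Dia Dia r is true at 5.
      At 2: Dia r requires r at some successor in {0, 1, 5}.
        r holds at 0, so Dia r is true at 2.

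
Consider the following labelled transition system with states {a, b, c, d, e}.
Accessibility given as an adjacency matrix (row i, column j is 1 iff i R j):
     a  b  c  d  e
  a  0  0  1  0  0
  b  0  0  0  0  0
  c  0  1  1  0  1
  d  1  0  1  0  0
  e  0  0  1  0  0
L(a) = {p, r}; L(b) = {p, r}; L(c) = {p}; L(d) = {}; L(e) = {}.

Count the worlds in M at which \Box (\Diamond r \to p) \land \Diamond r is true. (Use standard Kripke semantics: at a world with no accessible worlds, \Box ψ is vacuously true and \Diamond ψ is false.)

Let φ = \Box (\Diamond r \to p) \land \Diamond r. Evaluate φ at each world:
  a (successors {c}): φ is false.
  b (successors ∅): φ is false.
  c (successors {b, c, e}): φ is true.
  d (successors {a, c}): φ is true.
  e (successors {c}): φ is false.
For instance, at d:
  At d: \Box (\Diamond r \to p) is true, \Diamond r is true, so \Box (\Diamond r \to p) \land \Diamond r is true.
    At d: \Box (\Diamond r \to p) requires \Diamond r \to p at every successor {a, c}.
      At a: \Diamond r \to p is true.
      At c: \Diamond r \to p is true.
    So \Box (\Diamond r \to p) is true at d.
    At d: \Diamond r requires r at some successor in {a, c}.
      r holds at a, so \Diamond r is true at d.
Satisfying worlds: {c, d}

2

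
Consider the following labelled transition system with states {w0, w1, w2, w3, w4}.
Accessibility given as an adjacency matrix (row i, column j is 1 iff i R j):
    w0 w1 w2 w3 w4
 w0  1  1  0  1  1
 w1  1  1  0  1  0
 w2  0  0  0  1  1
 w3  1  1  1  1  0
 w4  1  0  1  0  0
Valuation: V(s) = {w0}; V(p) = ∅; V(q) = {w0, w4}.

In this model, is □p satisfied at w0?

No

At w0: □p requires p at every successor {w0, w1, w3, w4}.
  p fails at w0, so □p is false at w0.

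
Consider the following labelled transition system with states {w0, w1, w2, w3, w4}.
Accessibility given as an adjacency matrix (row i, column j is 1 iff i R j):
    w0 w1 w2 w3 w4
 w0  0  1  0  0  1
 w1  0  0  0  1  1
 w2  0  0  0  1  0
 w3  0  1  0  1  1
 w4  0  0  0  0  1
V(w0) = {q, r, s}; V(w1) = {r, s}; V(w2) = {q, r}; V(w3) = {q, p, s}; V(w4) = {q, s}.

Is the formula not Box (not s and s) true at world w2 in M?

Yes

At w2: Box (not s and s) is false, so not Box (not s and s) is true.
  At w2: Box (not s and s) requires not s and s at every successor {w3}.
    not s and s fails at w3, so Box (not s and s) is false at w2.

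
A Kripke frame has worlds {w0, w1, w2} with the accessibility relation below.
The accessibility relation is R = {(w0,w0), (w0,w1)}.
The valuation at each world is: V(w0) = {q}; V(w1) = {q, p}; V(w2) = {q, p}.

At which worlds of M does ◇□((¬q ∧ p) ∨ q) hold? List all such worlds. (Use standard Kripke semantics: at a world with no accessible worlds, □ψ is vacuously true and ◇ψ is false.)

Let φ = ◇□((¬q ∧ p) ∨ q). Evaluate φ at each world:
  w0 (successors {w0, w1}): φ is true.
  w1 (successors ∅): φ is false.
  w2 (successors ∅): φ is false.
For instance, at w0:
  At w0: ◇□((¬q ∧ p) ∨ q) requires □((¬q ∧ p) ∨ q) at some successor in {w0, w1}.
    □((¬q ∧ p) ∨ q) holds at w0, so ◇□((¬q ∧ p) ∨ q) is true at w0.
      At w0: □((¬q ∧ p) ∨ q) requires (¬q ∧ p) ∨ q at every successor {w0, w1}.
        At w0: (¬q ∧ p) ∨ q is true.
        At w1: (¬q ∧ p) ∨ q is true.
      So □((¬q ∧ p) ∨ q) is true at w0.
Satisfying worlds: {w0}

w0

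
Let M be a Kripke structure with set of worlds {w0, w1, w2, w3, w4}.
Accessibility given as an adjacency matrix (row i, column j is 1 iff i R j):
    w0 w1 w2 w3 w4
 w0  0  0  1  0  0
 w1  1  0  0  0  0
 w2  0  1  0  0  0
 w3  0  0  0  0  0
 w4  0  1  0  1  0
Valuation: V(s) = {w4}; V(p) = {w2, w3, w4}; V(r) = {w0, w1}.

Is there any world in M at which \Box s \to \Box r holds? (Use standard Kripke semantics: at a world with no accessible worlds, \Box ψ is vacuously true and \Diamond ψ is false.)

Yes

Let φ = \Box s \to \Box r. Evaluate φ at each world:
  w0 (successors {w2}): φ is true.
  w1 (successors {w0}): φ is true.
  w2 (successors {w1}): φ is true.
  w3 (successors ∅): φ is true.
  w4 (successors {w1, w3}): φ is true.
Detail at w0 (witness):
  At w0: \Box s is false, \Box r is false, so \Box s \to \Box r is true.
    At w0: \Box s requires s at every successor {w2}.
      s fails at w2, so \Box s is false at w0.
    At w0: \Box r requires r at every successor {w2}.
      r fails at w2, so \Box r is false at w0.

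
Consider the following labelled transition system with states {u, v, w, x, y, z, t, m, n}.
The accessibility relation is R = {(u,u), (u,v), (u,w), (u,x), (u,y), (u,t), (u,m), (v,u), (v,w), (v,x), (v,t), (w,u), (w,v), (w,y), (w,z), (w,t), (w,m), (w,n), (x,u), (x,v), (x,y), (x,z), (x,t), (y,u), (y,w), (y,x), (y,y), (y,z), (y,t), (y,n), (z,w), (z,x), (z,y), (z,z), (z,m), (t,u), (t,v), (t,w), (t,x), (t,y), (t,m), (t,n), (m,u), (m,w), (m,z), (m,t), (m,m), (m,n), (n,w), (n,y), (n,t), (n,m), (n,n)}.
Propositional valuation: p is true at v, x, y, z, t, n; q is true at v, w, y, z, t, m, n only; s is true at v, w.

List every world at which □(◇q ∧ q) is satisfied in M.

Let φ = □(◇q ∧ q). Evaluate φ at each world:
  u (successors {u, v, w, x, y, t, m}): φ is false.
  v (successors {u, w, x, t}): φ is false.
  w (successors {u, v, y, z, t, m, n}): φ is false.
  x (successors {u, v, y, z, t}): φ is false.
  y (successors {u, w, x, y, z, t, n}): φ is false.
  z (successors {w, x, y, z, m}): φ is false.
  t (successors {u, v, w, x, y, m, n}): φ is false.
  m (successors {u, w, z, t, m, n}): φ is false.
  n (successors {w, y, t, m, n}): φ is true.
For instance, at z:
  At z: □(◇q ∧ q) requires ◇q ∧ q at every successor {w, x, y, z, m}.
    ◇q ∧ q fails at x, so □(◇q ∧ q) is false at z.
      At x: ◇q is true, q is false, so ◇q ∧ q is false.
Satisfying worlds: {n}

n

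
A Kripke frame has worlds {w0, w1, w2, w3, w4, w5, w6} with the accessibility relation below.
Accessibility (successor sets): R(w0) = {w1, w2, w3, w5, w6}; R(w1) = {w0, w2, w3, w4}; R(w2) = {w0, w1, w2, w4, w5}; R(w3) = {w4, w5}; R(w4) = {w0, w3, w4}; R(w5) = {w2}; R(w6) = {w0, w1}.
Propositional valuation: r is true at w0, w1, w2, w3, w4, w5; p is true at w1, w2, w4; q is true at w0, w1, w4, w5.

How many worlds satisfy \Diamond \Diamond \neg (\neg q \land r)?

7

Recall that \Diamond ψ holds at a world iff ψ holds at some accessible world.
Let φ = \Diamond \Diamond \neg (\neg q \land r). Evaluate φ at each world:
  w0 (successors {w1, w2, w3, w5, w6}): φ is true.
  w1 (successors {w0, w2, w3, w4}): φ is true.
  w2 (successors {w0, w1, w2, w4, w5}): φ is true.
  w3 (successors {w4, w5}): φ is true.
  w4 (successors {w0, w3, w4}): φ is true.
  w5 (successors {w2}): φ is true.
  w6 (successors {w0, w1}): φ is true.
For instance, at w3:
  At w3: \Diamond \Diamond \neg (\neg q \land r) requires \Diamond \neg (\neg q \land r) at some successor in {w4, w5}.
    \Diamond \neg (\neg q \land r) holds at w4, so \Diamond \Diamond \neg (\neg q \land r) is true at w3.
      At w4: \Diamond \neg (\neg q \land r) requires \neg (\neg q \land r) at some successor in {w0, w3, w4}.
        \neg (\neg q \land r) holds at w0, so \Diamond \neg (\neg q \land r) is true at w4.
Satisfying worlds: {w0, w1, w2, w3, w4, w5, w6}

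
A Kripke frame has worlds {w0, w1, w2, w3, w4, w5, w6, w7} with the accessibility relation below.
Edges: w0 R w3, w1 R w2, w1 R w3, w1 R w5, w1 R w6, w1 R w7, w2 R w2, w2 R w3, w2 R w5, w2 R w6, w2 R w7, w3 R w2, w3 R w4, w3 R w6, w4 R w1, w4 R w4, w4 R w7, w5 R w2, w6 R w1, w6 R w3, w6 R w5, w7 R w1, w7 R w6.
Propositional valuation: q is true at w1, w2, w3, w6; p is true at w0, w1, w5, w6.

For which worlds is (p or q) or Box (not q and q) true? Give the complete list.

Recall that Box ψ holds at a world iff ψ holds at every accessible world, and Dia ψ holds iff ψ holds at some accessible world.
Let φ = (p or q) or Box (not q and q). Evaluate φ at each world:
  w0 (successors {w3}): φ is true.
  w1 (successors {w2, w3, w5, w6, w7}): φ is true.
  w2 (successors {w2, w3, w5, w6, w7}): φ is true.
  w3 (successors {w2, w4, w6}): φ is true.
  w4 (successors {w1, w4, w7}): φ is false.
  w5 (successors {w2}): φ is true.
  w6 (successors {w1, w3, w5}): φ is true.
  w7 (successors {w1, w6}): φ is false.
For instance, at w4:
  At w4: p or q is false, Box (not q and q) is false, so (p or q) or Box (not q and q) is false.
    At w4: Box (not q and q) requires not q and q at every successor {w1, w4, w7}.
      not q and q fails at w1, so Box (not q and q) is false at w4.
Satisfying worlds: {w0, w1, w2, w3, w5, w6}

w0, w1, w2, w3, w5, w6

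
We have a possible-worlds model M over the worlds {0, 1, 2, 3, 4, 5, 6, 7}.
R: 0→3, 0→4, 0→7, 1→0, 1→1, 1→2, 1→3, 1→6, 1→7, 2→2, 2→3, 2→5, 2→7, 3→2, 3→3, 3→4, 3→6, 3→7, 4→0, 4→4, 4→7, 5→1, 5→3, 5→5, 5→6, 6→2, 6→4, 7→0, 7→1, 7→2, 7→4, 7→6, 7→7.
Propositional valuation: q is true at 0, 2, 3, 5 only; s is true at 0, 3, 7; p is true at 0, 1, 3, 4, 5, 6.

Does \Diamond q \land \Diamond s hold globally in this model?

No

Let φ = \Diamond q \land \Diamond s. Evaluate φ at each world:
  0 (successors {3, 4, 7}): φ is true.
  1 (successors {0, 1, 2, 3, 6, 7}): φ is true.
  2 (successors {2, 3, 5, 7}): φ is true.
  3 (successors {2, 3, 4, 6, 7}): φ is true.
  4 (successors {0, 4, 7}): φ is true.
  5 (successors {1, 3, 5, 6}): φ is true.
  6 (successors {2, 4}): φ is false.
  7 (successors {0, 1, 2, 4, 6, 7}): φ is true.
Detail at 6 (counterexample):
  At 6: \Diamond q is true, \Diamond s is false, so \Diamond q \land \Diamond s is false.
    At 6: \Diamond q requires q at some successor in {2, 4}.
      q holds at 2, so \Diamond q is true at 6.
    At 6: \Diamond s requires s at some successor in {2, 4}.
      At 2: s is false.
      At 4: s is false.
    So \Diamond s is false at 6.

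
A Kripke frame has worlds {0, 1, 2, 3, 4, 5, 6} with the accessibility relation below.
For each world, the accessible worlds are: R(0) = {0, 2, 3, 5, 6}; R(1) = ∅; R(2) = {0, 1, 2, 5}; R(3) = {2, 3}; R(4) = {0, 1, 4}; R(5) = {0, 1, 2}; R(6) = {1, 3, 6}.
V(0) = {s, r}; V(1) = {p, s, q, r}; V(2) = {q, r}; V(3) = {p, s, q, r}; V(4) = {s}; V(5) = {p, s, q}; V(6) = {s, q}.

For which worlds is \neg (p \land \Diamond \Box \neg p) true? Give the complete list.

0, 1, 2, 3, 4, 6

Let φ = \neg (p \land \Diamond \Box \neg p). Evaluate φ at each world:
  0 (successors {0, 2, 3, 5, 6}): φ is true.
  1 (successors ∅): φ is true.
  2 (successors {0, 1, 2, 5}): φ is true.
  3 (successors {2, 3}): φ is true.
  4 (successors {0, 1, 4}): φ is true.
  5 (successors {0, 1, 2}): φ is false.
  6 (successors {1, 3, 6}): φ is true.
For instance, at 5:
  At 5: p \land \Diamond \Box \neg p is true, so \neg (p \land \Diamond \Box \neg p) is false.
    At 5: p is true, \Diamond \Box \neg p is true, so p \land \Diamond \Box \neg p is true.
      At 5: \Diamond \Box \neg p requires \Box \neg p at some successor in {0, 1, 2}.
        \Box \neg p holds at 1, so \Diamond \Box \neg p is true at 5.
Satisfying worlds: {0, 1, 2, 3, 4, 6}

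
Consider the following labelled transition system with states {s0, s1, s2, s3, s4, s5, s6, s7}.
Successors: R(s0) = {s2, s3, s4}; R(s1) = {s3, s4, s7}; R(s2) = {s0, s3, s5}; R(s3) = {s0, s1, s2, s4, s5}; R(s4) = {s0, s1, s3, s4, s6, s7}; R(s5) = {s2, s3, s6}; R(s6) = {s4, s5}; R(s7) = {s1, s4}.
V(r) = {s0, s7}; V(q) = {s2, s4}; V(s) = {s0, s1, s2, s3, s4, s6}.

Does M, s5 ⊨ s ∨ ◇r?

No

At s5: s is false, ◇r is false, so s ∨ ◇r is false.
  At s5: ◇r requires r at some successor in {s2, s3, s6}.
    At s2: r is false.
    At s3: r is false.
    At s6: r is false.
  So ◇r is false at s5.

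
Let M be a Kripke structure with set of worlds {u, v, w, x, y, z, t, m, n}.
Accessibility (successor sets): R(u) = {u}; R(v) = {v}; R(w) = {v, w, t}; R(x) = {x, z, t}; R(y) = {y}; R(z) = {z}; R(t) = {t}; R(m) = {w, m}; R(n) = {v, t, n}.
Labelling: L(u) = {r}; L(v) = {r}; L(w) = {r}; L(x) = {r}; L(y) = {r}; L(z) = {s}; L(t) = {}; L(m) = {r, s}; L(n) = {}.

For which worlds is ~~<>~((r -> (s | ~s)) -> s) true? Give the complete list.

u, v, w, x, y, t, m, n

Let φ = ~~<>~((r -> (s | ~s)) -> s). Evaluate φ at each world:
  u (successors {u}): φ is true.
  v (successors {v}): φ is true.
  w (successors {v, w, t}): φ is true.
  x (successors {x, z, t}): φ is true.
  y (successors {y}): φ is true.
  z (successors {z}): φ is false.
  t (successors {t}): φ is true.
  m (successors {w, m}): φ is true.
  n (successors {v, t, n}): φ is true.
For instance, at z:
  At z: ~<>~((r -> (s | ~s)) -> s) is true, so ~~<>~((r -> (s | ~s)) -> s) is false.
    At z: <>~((r -> (s | ~s)) -> s) is false, so ~<>~((r -> (s | ~s)) -> s) is true.
      At z: <>~((r -> (s | ~s)) -> s) requires ~((r -> (s | ~s)) -> s) at some successor in {z}.
        At z: ~((r -> (s | ~s)) -> s) is false.
      So <>~((r -> (s | ~s)) -> s) is false at z.
Satisfying worlds: {u, v, w, x, y, t, m, n}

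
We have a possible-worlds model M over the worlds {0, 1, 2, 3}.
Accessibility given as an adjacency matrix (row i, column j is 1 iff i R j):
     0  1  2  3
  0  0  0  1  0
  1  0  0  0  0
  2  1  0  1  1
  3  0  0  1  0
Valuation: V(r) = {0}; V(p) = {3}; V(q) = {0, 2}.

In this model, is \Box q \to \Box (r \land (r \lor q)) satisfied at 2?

Yes

At 2: \Box q is false, \Box (r \land (r \lor q)) is false, so \Box q \to \Box (r \land (r \lor q)) is true.
  At 2: \Box q requires q at every successor {0, 2, 3}.
    q fails at 3, so \Box q is false at 2.
  At 2: \Box (r \land (r \lor q)) requires r \land (r \lor q) at every successor {0, 2, 3}.
    r \land (r \lor q) fails at 2, so \Box (r \land (r \lor q)) is false at 2.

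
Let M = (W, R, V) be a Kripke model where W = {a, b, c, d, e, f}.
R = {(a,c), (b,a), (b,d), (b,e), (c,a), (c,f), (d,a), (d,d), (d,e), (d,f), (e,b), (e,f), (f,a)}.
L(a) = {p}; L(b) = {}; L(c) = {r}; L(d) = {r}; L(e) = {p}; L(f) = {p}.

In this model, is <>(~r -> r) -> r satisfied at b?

At b: <>(~r -> r) is true, r is false, so <>(~r -> r) -> r is false.
  At b: <>(~r -> r) requires ~r -> r at some successor in {a, d, e}.
    ~r -> r holds at d, so <>(~r -> r) is true at b.

No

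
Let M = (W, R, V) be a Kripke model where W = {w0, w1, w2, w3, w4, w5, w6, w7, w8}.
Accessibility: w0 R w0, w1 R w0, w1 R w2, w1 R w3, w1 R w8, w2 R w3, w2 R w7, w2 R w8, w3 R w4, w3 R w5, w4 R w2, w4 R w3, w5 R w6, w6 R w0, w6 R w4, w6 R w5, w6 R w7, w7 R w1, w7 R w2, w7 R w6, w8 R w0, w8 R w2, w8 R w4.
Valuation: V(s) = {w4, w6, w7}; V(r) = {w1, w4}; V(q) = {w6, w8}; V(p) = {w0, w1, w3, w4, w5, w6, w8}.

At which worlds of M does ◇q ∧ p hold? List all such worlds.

Let φ = ◇q ∧ p. Evaluate φ at each world:
  w0 (successors {w0}): φ is false.
  w1 (successors {w0, w2, w3, w8}): φ is true.
  w2 (successors {w3, w7, w8}): φ is false.
  w3 (successors {w4, w5}): φ is false.
  w4 (successors {w2, w3}): φ is false.
  w5 (successors {w6}): φ is true.
  w6 (successors {w0, w4, w5, w7}): φ is false.
  w7 (successors {w1, w2, w6}): φ is false.
  w8 (successors {w0, w2, w4}): φ is false.
For instance, at w8:
  At w8: ◇q is false, p is true, so ◇q ∧ p is false.
    At w8: ◇q requires q at some successor in {w0, w2, w4}.
      At w0: q is false.
      At w2: q is false.
      At w4: q is false.
    So ◇q is false at w8.
Satisfying worlds: {w1, w5}

w1, w5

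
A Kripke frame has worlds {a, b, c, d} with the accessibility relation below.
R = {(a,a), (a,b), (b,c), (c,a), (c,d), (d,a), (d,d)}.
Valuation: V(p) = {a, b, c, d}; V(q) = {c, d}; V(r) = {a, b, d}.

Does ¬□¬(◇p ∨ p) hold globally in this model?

Let φ = ¬□¬(◇p ∨ p). Evaluate φ at each world:
  a (successors {a, b}): φ is true.
  b (successors {c}): φ is true.
  c (successors {a, d}): φ is true.
  d (successors {a, d}): φ is true.
For instance, at b:
  At b: □¬(◇p ∨ p) is false, so ¬□¬(◇p ∨ p) is true.
    At b: □¬(◇p ∨ p) requires ¬(◇p ∨ p) at every successor {c}.
      ¬(◇p ∨ p) fails at c, so □¬(◇p ∨ p) is false at b.

Yes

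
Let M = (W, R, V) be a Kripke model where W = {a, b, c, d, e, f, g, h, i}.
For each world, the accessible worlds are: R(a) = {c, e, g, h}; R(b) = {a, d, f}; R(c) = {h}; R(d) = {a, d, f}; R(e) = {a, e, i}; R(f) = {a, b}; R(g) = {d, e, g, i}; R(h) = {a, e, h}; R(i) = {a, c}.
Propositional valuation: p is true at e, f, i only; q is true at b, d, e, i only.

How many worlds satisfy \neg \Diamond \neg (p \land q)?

0

Let φ = \neg \Diamond \neg (p \land q). Evaluate φ at each world:
  a (successors {c, e, g, h}): φ is false.
  b (successors {a, d, f}): φ is false.
  c (successors {h}): φ is false.
  d (successors {a, d, f}): φ is false.
  e (successors {a, e, i}): φ is false.
  f (successors {a, b}): φ is false.
  g (successors {d, e, g, i}): φ is false.
  h (successors {a, e, h}): φ is false.
  i (successors {a, c}): φ is false.
For instance, at d:
  At d: \Diamond \neg (p \land q) is true, so \neg \Diamond \neg (p \land q) is false.
    At d: \Diamond \neg (p \land q) requires \neg (p \land q) at some successor in {a, d, f}.
      \neg (p \land q) holds at a, so \Diamond \neg (p \land q) is true at d.
Satisfying worlds: none.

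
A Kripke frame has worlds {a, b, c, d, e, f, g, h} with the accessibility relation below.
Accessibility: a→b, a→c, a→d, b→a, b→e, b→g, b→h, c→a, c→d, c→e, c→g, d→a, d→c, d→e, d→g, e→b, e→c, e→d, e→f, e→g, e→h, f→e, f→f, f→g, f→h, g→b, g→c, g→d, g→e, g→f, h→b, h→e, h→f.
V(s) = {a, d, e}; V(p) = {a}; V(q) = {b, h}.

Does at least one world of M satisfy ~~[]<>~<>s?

Let φ = ~~[]<>~<>s. Evaluate φ at each world:
  a (successors {b, c, d}): φ is false.
  b (successors {a, e, g, h}): φ is false.
  c (successors {a, d, e, g}): φ is false.
  d (successors {a, c, e, g}): φ is false.
  e (successors {b, c, d, f, g, h}): φ is false.
  f (successors {e, f, g, h}): φ is false.
  g (successors {b, c, d, e, f}): φ is false.
  h (successors {b, e, f}): φ is false.
For instance, at e:
  At e: ~[]<>~<>s is true, so ~~[]<>~<>s is false.
    At e: []<>~<>s is false, so ~[]<>~<>s is true.
      At e: []<>~<>s requires <>~<>s at every successor {b, c, d, f, g, h}.
        <>~<>s fails at b, so []<>~<>s is false at e.

No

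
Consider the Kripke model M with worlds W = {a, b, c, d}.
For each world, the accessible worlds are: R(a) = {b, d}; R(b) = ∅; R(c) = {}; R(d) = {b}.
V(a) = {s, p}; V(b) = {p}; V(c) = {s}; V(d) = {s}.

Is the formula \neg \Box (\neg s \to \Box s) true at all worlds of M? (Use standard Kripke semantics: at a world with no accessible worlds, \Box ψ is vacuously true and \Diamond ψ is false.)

No

Recall that \Box ψ holds at a world iff ψ holds at every accessible world, and \Diamond ψ holds iff ψ holds at some accessible world.
Let φ = \neg \Box (\neg s \to \Box s). Evaluate φ at each world:
  a (successors {b, d}): φ is false.
  b (successors ∅): φ is false.
  c (successors ∅): φ is false.
  d (successors {b}): φ is false.
Detail at a (counterexample):
  At a: \Box (\neg s \to \Box s) is true, so \neg \Box (\neg s \to \Box s) is false.
    At a: \Box (\neg s \to \Box s) requires \neg s \to \Box s at every successor {b, d}.
      At b: \neg s \to \Box s is true.
      At d: \neg s \to \Box s is true.
    So \Box (\neg s \to \Box s) is true at a.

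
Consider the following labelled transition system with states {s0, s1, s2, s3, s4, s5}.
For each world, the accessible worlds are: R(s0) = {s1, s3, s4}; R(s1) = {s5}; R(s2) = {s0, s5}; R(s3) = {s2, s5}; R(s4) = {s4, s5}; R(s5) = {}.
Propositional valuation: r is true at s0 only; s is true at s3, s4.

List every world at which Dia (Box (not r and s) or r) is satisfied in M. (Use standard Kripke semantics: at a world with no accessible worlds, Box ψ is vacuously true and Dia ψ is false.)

Let φ = Dia (Box (not r and s) or r). Evaluate φ at each world:
  s0 (successors {s1, s3, s4}): φ is false.
  s1 (successors {s5}): φ is true.
  s2 (successors {s0, s5}): φ is true.
  s3 (successors {s2, s5}): φ is true.
  s4 (successors {s4, s5}): φ is true.
  s5 (successors ∅): φ is false.
For instance, at s2:
  At s2: Dia (Box (not r and s) or r) requires Box (not r and s) or r at some successor in {s0, s5}.
    Box (not r and s) or r holds at s0, so Dia (Box (not r and s) or r) is true at s2.
      At s0: Box (not r and s) is false, r is true, so Box (not r and s) or r is true.
Satisfying worlds: {s1, s2, s3, s4}

s1, s2, s3, s4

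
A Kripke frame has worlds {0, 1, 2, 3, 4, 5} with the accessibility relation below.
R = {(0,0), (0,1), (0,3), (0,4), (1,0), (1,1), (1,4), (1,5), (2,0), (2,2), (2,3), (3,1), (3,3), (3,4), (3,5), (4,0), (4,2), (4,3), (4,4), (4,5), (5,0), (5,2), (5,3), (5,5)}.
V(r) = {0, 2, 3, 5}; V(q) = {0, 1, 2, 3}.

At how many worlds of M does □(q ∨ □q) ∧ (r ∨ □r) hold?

1

Let φ = □(q ∨ □q) ∧ (r ∨ □r). Evaluate φ at each world:
  0 (successors {0, 1, 3, 4}): φ is false.
  1 (successors {0, 1, 4, 5}): φ is false.
  2 (successors {0, 2, 3}): φ is true.
  3 (successors {1, 3, 4, 5}): φ is false.
  4 (successors {0, 2, 3, 4, 5}): φ is false.
  5 (successors {0, 2, 3, 5}): φ is false.
For instance, at 0:
  At 0: □(q ∨ □q) is false, r ∨ □r is true, so □(q ∨ □q) ∧ (r ∨ □r) is false.
    At 0: □(q ∨ □q) requires q ∨ □q at every successor {0, 1, 3, 4}.
      q ∨ □q fails at 4, so □(q ∨ □q) is false at 0.
    At 0: r is true, □r is false, so r ∨ □r is true.
      At 0: □r requires r at every successor {0, 1, 3, 4}.
        r fails at 1, so □r is false at 0.
Satisfying worlds: {2}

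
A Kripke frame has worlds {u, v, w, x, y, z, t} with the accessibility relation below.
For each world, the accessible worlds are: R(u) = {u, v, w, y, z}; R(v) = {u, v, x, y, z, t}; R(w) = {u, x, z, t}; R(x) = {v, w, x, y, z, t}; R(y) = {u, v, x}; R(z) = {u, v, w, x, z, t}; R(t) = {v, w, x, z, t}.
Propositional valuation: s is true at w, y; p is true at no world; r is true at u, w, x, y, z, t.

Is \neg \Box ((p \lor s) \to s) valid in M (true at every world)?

No

Let φ = \neg \Box ((p \lor s) \to s). Evaluate φ at each world:
  u (successors {u, v, w, y, z}): φ is false.
  v (successors {u, v, x, y, z, t}): φ is false.
  w (successors {u, x, z, t}): φ is false.
  x (successors {v, w, x, y, z, t}): φ is false.
  y (successors {u, v, x}): φ is false.
  z (successors {u, v, w, x, z, t}): φ is false.
  t (successors {v, w, x, z, t}): φ is false.
Detail at u (counterexample):
  At u: \Box ((p \lor s) \to s) is true, so \neg \Box ((p \lor s) \to s) is false.
    At u: \Box ((p \lor s) \to s) requires (p \lor s) \to s at every successor {u, v, w, y, z}.
      At u: (p \lor s) \to s is true.
      At v: (p \lor s) \to s is true.
      At w: (p \lor s) \to s is true.
      At y: (p \lor s) \to s is true.
      At z: (p \lor s) \to s is true.
    So \Box ((p \lor s) \to s) is true at u.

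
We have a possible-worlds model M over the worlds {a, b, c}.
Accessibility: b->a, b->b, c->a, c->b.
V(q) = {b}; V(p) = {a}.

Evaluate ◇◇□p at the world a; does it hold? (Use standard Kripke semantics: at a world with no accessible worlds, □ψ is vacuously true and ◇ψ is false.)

No

At a: no accessible worlds, so ◇◇□p is false.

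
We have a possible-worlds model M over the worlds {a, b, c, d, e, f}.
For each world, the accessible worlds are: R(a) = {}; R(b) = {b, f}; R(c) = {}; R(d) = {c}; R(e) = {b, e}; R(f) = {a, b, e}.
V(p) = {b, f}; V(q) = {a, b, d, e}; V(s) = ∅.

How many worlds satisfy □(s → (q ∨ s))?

Let φ = □(s → (q ∨ s)). Evaluate φ at each world:
  a (successors ∅): φ is true.
  b (successors {b, f}): φ is true.
  c (successors ∅): φ is true.
  d (successors {c}): φ is true.
  e (successors {b, e}): φ is true.
  f (successors {a, b, e}): φ is true.
For instance, at e:
  At e: □(s → (q ∨ s)) requires s → (q ∨ s) at every successor {b, e}.
    At b: s → (q ∨ s) is true.
    At e: s → (q ∨ s) is true.
  So □(s → (q ∨ s)) is true at e.
Satisfying worlds: {a, b, c, d, e, f}

6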